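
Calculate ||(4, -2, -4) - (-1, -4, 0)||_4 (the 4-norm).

(Σ|x_i - y_i|^4)^(1/4) = (|4 - (-1)|^4 + |-2 - (-4)|^4 + |-4 - 0|^4)^(1/4)
= (5^4 + 2^4 + 4^4)^(1/4) = (625 + 16 + 256)^(1/4) = (897)^(1/4) ≈ 5.4727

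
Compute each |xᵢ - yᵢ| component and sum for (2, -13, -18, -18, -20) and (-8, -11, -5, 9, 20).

Σ|x_i - y_i| = |2 - (-8)| + |-13 - (-11)| + |-18 - (-5)| + |-18 - 9| + |-20 - 20| = 10 + 2 + 13 + 27 + 40 = 92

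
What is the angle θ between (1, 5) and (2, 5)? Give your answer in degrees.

With u = (1, 5), v = (2, 5):
u·v = 1·2 + 5·5 = 2 + 25 = 27.
|u| = √(1² + 5²) = √26, |v| = √(2² + 5²) = √29, so |u||v| = √(26·29) = √754.
cos θ = (u·v)/(|u||v|) = 27/√754 ≈ 0.983282
θ = arccos(0.983282) ≈ 10.49°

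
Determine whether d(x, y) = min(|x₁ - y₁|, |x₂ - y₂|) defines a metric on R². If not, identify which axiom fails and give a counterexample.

No. d fails identity of indiscernibles: take x = (1, 0) and y = (1, 3). Then d(x,y) = min(|1 - 1|, |0 - 3|) = min(0, 3) = 0, yet x ≠ y.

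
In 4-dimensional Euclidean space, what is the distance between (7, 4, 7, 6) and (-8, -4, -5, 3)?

√(Σ(x_i - y_i)²) = √((7 - (-8))² + (4 - (-4))² + (7 - (-5))² + (6 - 3)²)
= √(15² + 8² + 12² + 3²) = √(225 + 64 + 144 + 9) = √442 ≈ 21.0238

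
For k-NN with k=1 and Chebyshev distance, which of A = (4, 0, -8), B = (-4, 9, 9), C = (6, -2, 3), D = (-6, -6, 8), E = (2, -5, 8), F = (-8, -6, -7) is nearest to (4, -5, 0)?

Distances: d(A) = 8, d(B) = 14, d(C) = 3, d(D) = 10, d(E) = 8, d(F) = 12. Nearest: C = (6, -2, 3) with distance 3.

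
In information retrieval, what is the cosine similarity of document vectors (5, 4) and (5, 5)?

With u = (5, 4), v = (5, 5):
u·v = 5·5 + 4·5 = 25 + 20 = 45.
|u| = √(5² + 4²) = √41, |v| = √(5² + 5²) = √50, so |u||v| = √(41·50) = √2050.
cos θ = (u·v)/(|u||v|) = 45/√2050 ≈ 0.9939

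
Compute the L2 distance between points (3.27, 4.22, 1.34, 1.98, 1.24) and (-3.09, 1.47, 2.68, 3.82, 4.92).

(Σ|x_i - y_i|^2)^(1/2) = (|3.27 - (-3.09)|^2 + |4.22 - 1.47|^2 + |1.34 - 2.68|^2 + |1.98 - 3.82|^2 + |1.24 - 4.92|^2)^(1/2)
= (6.36^2 + 2.75^2 + 1.34^2 + 1.84^2 + 3.68^2)^(1/2) = (40.4496 + 7.5625 + 1.7956 + 3.3856 + 13.5424)^(1/2) = (66.7357)^(1/2) ≈ 8.1692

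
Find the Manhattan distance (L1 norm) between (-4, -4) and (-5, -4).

Σ|x_i - y_i| = |-4 - (-5)| + |-4 - (-4)| = 1 + 0 = 1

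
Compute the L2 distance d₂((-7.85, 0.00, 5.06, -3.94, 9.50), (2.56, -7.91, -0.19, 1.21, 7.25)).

√(Σ(x_i - y_i)²) = √((-7.85 - 2.56)² + (0 - (-7.91))² + (5.06 - (-0.19))² + (-3.94 - 1.21)² + (9.5 - 7.25)²)
= √((-10.41)² + 7.91² + 5.25² + (-5.15)² + 2.25²) = √(108.3681 + 62.5681 + 27.5625 + 26.5225 + 5.0625) = √230.0837 ≈ 15.1685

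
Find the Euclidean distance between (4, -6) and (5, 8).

√(Σ(x_i - y_i)²) = √((4 - 5)² + (-6 - 8)²)
= √((-1)² + (-14)²) = √(1 + 196) = √197 ≈ 14.0357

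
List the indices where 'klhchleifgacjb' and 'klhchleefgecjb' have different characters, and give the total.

Differing positions: 8, 11. Hamming distance = 2.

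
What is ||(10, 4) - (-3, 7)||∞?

max(|x_i - y_i|) = max(|10 - (-3)|, |4 - 7|) = max(13, 3) = 13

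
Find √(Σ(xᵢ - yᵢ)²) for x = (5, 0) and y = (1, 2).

√(Σ(x_i - y_i)²) = √((5 - 1)² + (0 - 2)²)
= √(4² + (-2)²) = √(16 + 4) = √20 ≈ 4.4721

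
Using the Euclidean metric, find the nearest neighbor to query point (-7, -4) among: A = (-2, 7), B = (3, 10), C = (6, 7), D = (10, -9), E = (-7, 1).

Distances: d(A) ≈ 12.083, d(B) ≈ 17.2047, d(C) ≈ 17.0294, d(D) ≈ 17.72, d(E) = 5. Nearest: E = (-7, 1) with distance 5.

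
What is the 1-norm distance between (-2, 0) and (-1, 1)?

Σ|x_i - y_i| = |-2 - (-1)| + |0 - 1| = 1 + 1 = 2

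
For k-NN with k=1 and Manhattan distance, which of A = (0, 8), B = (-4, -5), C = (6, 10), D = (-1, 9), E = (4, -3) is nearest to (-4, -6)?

Distances: d(A) = 18, d(B) = 1, d(C) = 26, d(D) = 18, d(E) = 11. Nearest: B = (-4, -5) with distance 1.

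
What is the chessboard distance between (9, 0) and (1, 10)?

max(|x_i - y_i|) = max(|9 - 1|, |0 - 10|) = max(8, 10) = 10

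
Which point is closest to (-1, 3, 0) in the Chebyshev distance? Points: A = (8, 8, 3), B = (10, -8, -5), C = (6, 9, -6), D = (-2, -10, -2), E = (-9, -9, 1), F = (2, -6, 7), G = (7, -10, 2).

Distances: d(A) = 9, d(B) = 11, d(C) = 7, d(D) = 13, d(E) = 12, d(F) = 9, d(G) = 13. Nearest: C = (6, 9, -6) with distance 7.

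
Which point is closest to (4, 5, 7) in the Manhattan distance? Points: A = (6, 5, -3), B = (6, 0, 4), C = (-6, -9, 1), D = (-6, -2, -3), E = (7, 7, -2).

Distances: d(A) = 12, d(B) = 10, d(C) = 30, d(D) = 27, d(E) = 14. Nearest: B = (6, 0, 4) with distance 10.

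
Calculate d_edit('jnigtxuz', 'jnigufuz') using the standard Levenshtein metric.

Let D[i][j] be the edit distance between the first i characters of 'jnigtxuz' and the first j characters of 'jnigufuz', with D[i][0] = i, D[0][j] = j, and D[i][j] = D[i-1][j-1] if the characters match, else 1 + min(D[i-1][j], D[i][j-1], D[i-1][j-1]). Filling the table (rows: prefixes of 'jnigtxuz', columns: prefixes of 'jnigufuz'):
     ε  j  n  i  g  u  f  u  z
  ε  0  1  2  3  4  5  6  7  8
  j  1  0  1  2  3  4  5  6  7
  n  2  1  0  1  2  3  4  5  6
  i  3  2  1  0  1  2  3  4  5
  g  4  3  2  1  0  1  2  3  4
  t  5  4  3  2  1  1  2  3  4
  x  6  5  4  3  2  2  2  3  4
  u  7  6  5  4  3  2  3  2  3
  z  8  7  6  5  4  3  3  3  2
The bottom-right entry gives D[8][8] = 2, so no sequence of fewer than 2 edits works. Backtracking through the table gives one optimal edit sequence (2 edits):
  jnigtxuz → jniguxuz (sub t→u @5)
  jniguxuz → jnigufuz (sub x→f @6)
Edit distance = 2.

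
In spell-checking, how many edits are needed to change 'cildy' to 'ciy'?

Let D[i][j] be the edit distance between the first i characters of 'cildy' and the first j characters of 'ciy', with D[i][0] = i, D[0][j] = j, and D[i][j] = D[i-1][j-1] if the characters match, else 1 + min(D[i-1][j], D[i][j-1], D[i-1][j-1]). Filling the table (rows: prefixes of 'cildy', columns: prefixes of 'ciy'):
     ε  c  i  y
  ε  0  1  2  3
  c  1  0  1  2
  i  2  1  0  1
  l  3  2  1  1
  d  4  3  2  2
  y  5  4  3  2
The bottom-right entry gives D[5][3] = 2, so no sequence of fewer than 2 edits works. Backtracking through the table gives one optimal edit sequence (2 edits):
  cildy → cidy (del l @3)
  cidy → ciy (del d @3)
Edit distance = 2.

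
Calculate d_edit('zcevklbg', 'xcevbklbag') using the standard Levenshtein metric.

Let D[i][j] be the edit distance between the first i characters of 'zcevklbg' and the first j characters of 'xcevbklbag', with D[i][0] = i, D[0][j] = j, and D[i][j] = D[i-1][j-1] if the characters match, else 1 + min(D[i-1][j], D[i][j-1], D[i-1][j-1]). Filling the table (rows: prefixes of 'zcevklbg', columns: prefixes of 'xcevbklbag'):
     ε  x  c  e  v  b  k  l  b  a  g
  ε  0  1  2  3  4  5  6  7  8  9 10
  z  1  1  2  3  4  5  6  7  8  9 10
  c  2  2  1  2  3  4  5  6  7  8  9
  e  3  3  2  1  2  3  4  5  6  7  8
  v  4  4  3  2  1  2  3  4  5  6  7
  k  5  5  4  3  2  2  2  3  4  5  6
  l  6  6  5  4  3  3  3  2  3  4  5
  b  7  7  6  5  4  3  4  3  2  3  4
  g  8  8  7  6  5  4  4  4  3  3  3
The bottom-right entry gives D[8][10] = 3, so no sequence of fewer than 3 edits works. Backtracking through the table gives one optimal edit sequence (3 edits):
  zcevklbg → xcevklbg (sub z→x @1)
  xcevklbg → xcevbklbg (ins b @5)
  xcevbklbg → xcevbklbag (ins a @9)
Edit distance = 3.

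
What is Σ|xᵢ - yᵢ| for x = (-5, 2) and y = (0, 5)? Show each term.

Σ|x_i - y_i| = |-5 - 0| + |2 - 5| = 5 + 3 = 8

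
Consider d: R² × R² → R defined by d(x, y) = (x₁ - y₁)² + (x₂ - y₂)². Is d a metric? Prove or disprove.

No. The squared Euclidean distance fails the triangle inequality. Counterexample: x = (0, 0), y = (1, 5), z = (2, 10). d(x,z) = 2² + 10² = 104, but d(x,y) + d(y,z) = (1² + 5²) + (1² + 5²) = 26 + 26 = 52. Since 104 > 52, the triangle inequality is violated. (Note: √d, the ordinary Euclidean distance, IS a metric.)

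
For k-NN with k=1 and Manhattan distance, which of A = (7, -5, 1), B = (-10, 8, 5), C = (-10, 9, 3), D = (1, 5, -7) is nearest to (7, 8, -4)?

Distances: d(A) = 18, d(B) = 26, d(C) = 25, d(D) = 12. Nearest: D = (1, 5, -7) with distance 12.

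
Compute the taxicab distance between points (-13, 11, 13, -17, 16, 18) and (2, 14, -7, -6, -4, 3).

Σ|x_i - y_i| = |-13 - 2| + |11 - 14| + |13 - (-7)| + |-17 - (-6)| + |16 - (-4)| + |18 - 3| = 15 + 3 + 20 + 11 + 20 + 15 = 84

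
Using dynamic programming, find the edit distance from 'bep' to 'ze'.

Let D[i][j] be the edit distance between the first i characters of 'bep' and the first j characters of 'ze', with D[i][0] = i, D[0][j] = j, and D[i][j] = D[i-1][j-1] if the characters match, else 1 + min(D[i-1][j], D[i][j-1], D[i-1][j-1]). Filling the table (rows: prefixes of 'bep', columns: prefixes of 'ze'):
     ε  z  e
  ε  0  1  2
  b  1  1  2
  e  2  2  1
  p  3  3  2
The bottom-right entry gives D[3][2] = 2, so no sequence of fewer than 2 edits works. Backtracking through the table gives one optimal edit sequence (2 edits):
  bep → zep (sub b→z @1)
  zep → ze (del p @3)
Edit distance = 2.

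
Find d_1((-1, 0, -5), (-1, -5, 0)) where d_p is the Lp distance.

Σ|x_i - y_i| = |-1 - (-1)| + |0 - (-5)| + |-5 - 0| = 0 + 5 + 5 = 10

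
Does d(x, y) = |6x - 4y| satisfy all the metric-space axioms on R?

No. d fails symmetry: d(7, 2) = |6·7 - 4·2| = |34| = 34, but d(2, 7) = |6·2 - 4·7| = |-16| = 16. Since 34 ≠ 16, d(x,y) ≠ d(y,x) in general.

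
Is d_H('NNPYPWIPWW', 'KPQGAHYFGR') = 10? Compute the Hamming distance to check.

Differing positions: 1, 2, 3, 4, 5, 6, 7, 8, 9, 10. Hamming distance = 10, so the claim is true.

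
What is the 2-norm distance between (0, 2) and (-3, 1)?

(Σ|x_i - y_i|^2)^(1/2) = (|0 - (-3)|^2 + |2 - 1|^2)^(1/2)
= (3^2 + 1^2)^(1/2) = (9 + 1)^(1/2) = (10)^(1/2) ≈ 3.1623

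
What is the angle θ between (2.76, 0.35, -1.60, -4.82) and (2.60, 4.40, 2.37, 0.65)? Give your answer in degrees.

With u = (2.76, 0.35, -1.60, -4.82), v = (2.60, 4.40, 2.37, 0.65):
u·v = 2.76·2.6 + 0.35·4.4 + (-1.6)·2.37 + (-4.82)·0.65 = 7.176 + 1.54 + (-3.792) + (-3.133) = 1.791.
|u| = √(2.76² + 0.35² + (-1.6)² + (-4.82)²) = √(7.6176 + 0.1225 + 2.56 + 23.2324) = √33.5325, |v| = √(2.6² + 4.4² + 2.37² + 0.65²) = √(6.76 + 19.36 + 5.6169 + 0.4225) = √32.1594.
cos θ = (u·v)/(|u||v|) = 1.791/(√33.5325·√32.1594) ≈ 0.054539
θ = arccos(0.054539) ≈ 86.87°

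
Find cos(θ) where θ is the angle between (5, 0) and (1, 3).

With u = (5, 0), v = (1, 3):
u·v = 5·1 + 0·3 = 5 + 0 = 5.
|u| = √(5² + 0²) = √25, |v| = √(1² + 3²) = √10, so |u||v| = √(25·10) = √250.
cos θ = (u·v)/(|u||v|) = 5/√250 ≈ 0.3162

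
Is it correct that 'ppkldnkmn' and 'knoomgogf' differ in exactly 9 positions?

Differing positions: 1, 2, 3, 4, 5, 6, 7, 8, 9. Hamming distance = 9, so the claim is true.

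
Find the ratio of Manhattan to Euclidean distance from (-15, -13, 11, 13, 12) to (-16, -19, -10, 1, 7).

L1 = |-15 - (-16)| + |-13 - (-19)| + |11 - (-10)| + |13 - 1| + |12 - 7| = 1 + 6 + 21 + 12 + 5 = 45
L2 = √(1² + 6² + 21² + 12² + 5²) = √647 ≈ 25.4362
L1 ≥ L2 always (equality iff movement is along one axis); L1 > L2 here.
Ratio L1/L2 = 45/√647 ≈ 1.7691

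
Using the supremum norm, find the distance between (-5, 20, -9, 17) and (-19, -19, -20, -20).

max(|x_i - y_i|) = max(|-5 - (-19)|, |20 - (-19)|, |-9 - (-20)|, |17 - (-20)|) = max(14, 39, 11, 37) = 39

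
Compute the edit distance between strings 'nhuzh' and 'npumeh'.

Let D[i][j] be the edit distance between the first i characters of 'nhuzh' and the first j characters of 'npumeh', with D[i][0] = i, D[0][j] = j, and D[i][j] = D[i-1][j-1] if the characters match, else 1 + min(D[i-1][j], D[i][j-1], D[i-1][j-1]). Filling the table (rows: prefixes of 'nhuzh', columns: prefixes of 'npumeh'):
     ε  n  p  u  m  e  h
  ε  0  1  2  3  4  5  6
  n  1  0  1  2  3  4  5
  h  2  1  1  2  3  4  4
  u  3  2  2  1  2  3  4
  z  4  3  3  2  2  3  4
  h  5  4  4  3  3  3  3
The bottom-right entry gives D[5][6] = 3, so no sequence of fewer than 3 edits works. Backtracking through the table gives one optimal edit sequence (3 edits):
  nhuzh → npuzh (sub h→p @2)
  npuzh → npumzh (ins m @4)
  npumzh → npumeh (sub z→e @5)
Edit distance = 3.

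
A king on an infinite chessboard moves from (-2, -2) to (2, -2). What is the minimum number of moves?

max(|x_i - y_i|) = max(|-2 - 2|, |-2 - (-2)|) = max(4, 0) = 4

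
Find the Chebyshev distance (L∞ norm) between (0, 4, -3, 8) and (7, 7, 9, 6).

max(|x_i - y_i|) = max(|0 - 7|, |4 - 7|, |-3 - 9|, |8 - 6|) = max(7, 3, 12, 2) = 12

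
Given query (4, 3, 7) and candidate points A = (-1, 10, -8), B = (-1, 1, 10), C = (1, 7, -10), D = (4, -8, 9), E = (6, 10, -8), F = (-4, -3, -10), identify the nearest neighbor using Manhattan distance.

Distances: d(A) = 27, d(B) = 10, d(C) = 24, d(D) = 13, d(E) = 24, d(F) = 31. Nearest: B = (-1, 1, 10) with distance 10.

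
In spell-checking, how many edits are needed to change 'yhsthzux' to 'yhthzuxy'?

Let D[i][j] be the edit distance between the first i characters of 'yhsthzux' and the first j characters of 'yhthzuxy', with D[i][0] = i, D[0][j] = j, and D[i][j] = D[i-1][j-1] if the characters match, else 1 + min(D[i-1][j], D[i][j-1], D[i-1][j-1]). Filling the table (rows: prefixes of 'yhsthzux', columns: prefixes of 'yhthzuxy'):
     ε  y  h  t  h  z  u  x  y
  ε  0  1  2  3  4  5  6  7  8
  y  1  0  1  2  3  4  5  6  7
  h  2  1  0  1  2  3  4  5  6
  s  3  2  1  1  2  3  4  5  6
  t  4  3  2  1  2  3  4  5  6
  h  5  4  3  2  1  2  3  4  5
  z  6  5  4  3  2  1  2  3  4
  u  7  6  5  4  3  2  1  2  3
  x  8  7  6  5  4  3  2  1  2
The bottom-right entry gives D[8][8] = 2, so no sequence of fewer than 2 edits works. Backtracking through the table gives one optimal edit sequence (2 edits):
  yhsthzux → yhthzux (del s @3)
  yhthzux → yhthzuxy (ins y @8)
Edit distance = 2.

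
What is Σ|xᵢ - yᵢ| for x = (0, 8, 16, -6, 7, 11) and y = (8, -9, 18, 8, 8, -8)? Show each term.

Σ|x_i - y_i| = |0 - 8| + |8 - (-9)| + |16 - 18| + |-6 - 8| + |7 - 8| + |11 - (-8)| = 8 + 17 + 2 + 14 + 1 + 19 = 61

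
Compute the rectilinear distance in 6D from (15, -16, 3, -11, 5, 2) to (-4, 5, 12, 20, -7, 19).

Σ|x_i - y_i| = |15 - (-4)| + |-16 - 5| + |3 - 12| + |-11 - 20| + |5 - (-7)| + |2 - 19| = 19 + 21 + 9 + 31 + 12 + 17 = 109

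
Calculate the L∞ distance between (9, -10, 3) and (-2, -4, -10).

max(|x_i - y_i|) = max(|9 - (-2)|, |-10 - (-4)|, |3 - (-10)|) = max(11, 6, 13) = 13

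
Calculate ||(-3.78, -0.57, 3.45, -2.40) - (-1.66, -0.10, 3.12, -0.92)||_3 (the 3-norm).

(Σ|x_i - y_i|^3)^(1/3) = (|-3.78 - (-1.66)|^3 + |-0.57 - (-0.1)|^3 + |3.45 - 3.12|^3 + |-2.4 - (-0.92)|^3)^(1/3)
= (2.12^3 + 0.47^3 + 0.33^3 + 1.48^3)^(1/3) ≈ (9.5281 + 0.1038 + 0.0359 + 3.2418)^(1/3) = (12.9096)^(1/3) ≈ 2.3459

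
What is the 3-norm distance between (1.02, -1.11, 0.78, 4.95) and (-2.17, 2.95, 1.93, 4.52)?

(Σ|x_i - y_i|^3)^(1/3) = (|1.02 - (-2.17)|^3 + |-1.11 - 2.95|^3 + |0.78 - 1.93|^3 + |4.95 - 4.52|^3)^(1/3)
= (3.19^3 + 4.06^3 + 1.15^3 + 0.43^3)^(1/3) ≈ (32.4618 + 66.9234 + 1.5209 + 0.0795)^(1/3) = (100.9856)^(1/3) ≈ 4.6568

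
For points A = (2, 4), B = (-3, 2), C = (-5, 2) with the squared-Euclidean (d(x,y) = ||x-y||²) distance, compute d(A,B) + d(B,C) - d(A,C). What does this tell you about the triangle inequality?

d(A,B) = 5² + 2² = 29, d(B,C) = 2² + 0² = 4, d(A,C) = 7² + 2² = 53.
d(A,B) + d(B,C) - d(A,C) = 29 + 4 - 53 = 33 - 53 = -20. This is < 0, so the triangle inequality FAILS for these points (squared-Euclidean is not a metric).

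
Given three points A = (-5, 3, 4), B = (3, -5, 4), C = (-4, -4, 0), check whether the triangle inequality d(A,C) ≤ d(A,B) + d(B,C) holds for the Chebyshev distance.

d(A,B) = max(8, 8, 0) = 8, d(B,C) = max(7, 1, 4) = 7, d(A,C) = max(1, 7, 4) = 7.
d(A,C) = 7 ≤ 8 + 7 = 15. Triangle inequality is satisfied.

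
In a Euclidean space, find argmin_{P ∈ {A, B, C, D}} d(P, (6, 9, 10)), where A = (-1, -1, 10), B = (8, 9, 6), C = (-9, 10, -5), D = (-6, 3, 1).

Distances: d(A) ≈ 12.2066, d(B) ≈ 4.4721, d(C) ≈ 21.2368, d(D) ≈ 16.1555. Nearest: B = (8, 9, 6) with distance 4.4721.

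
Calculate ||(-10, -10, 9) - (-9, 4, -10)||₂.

√(Σ(x_i - y_i)²) = √((-10 - (-9))² + (-10 - 4)² + (9 - (-10))²)
= √((-1)² + (-14)² + 19²) = √(1 + 196 + 361) = √558 ≈ 23.622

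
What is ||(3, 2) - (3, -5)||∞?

max(|x_i - y_i|) = max(|3 - 3|, |2 - (-5)|) = max(0, 7) = 7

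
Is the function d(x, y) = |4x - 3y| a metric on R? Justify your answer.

No. d fails symmetry: d(6, 3) = |4·6 - 3·3| = |15| = 15, but d(3, 6) = |4·3 - 3·6| = |-6| = 6. Since 15 ≠ 6, d(x,y) ≠ d(y,x) in general.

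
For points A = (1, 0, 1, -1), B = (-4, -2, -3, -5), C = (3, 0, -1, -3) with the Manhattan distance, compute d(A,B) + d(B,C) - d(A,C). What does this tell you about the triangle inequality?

d(A,B) = 5 + 2 + 4 + 4 = 15, d(B,C) = 7 + 2 + 2 + 2 = 13, d(A,C) = 2 + 0 + 2 + 2 = 6.
d(A,B) + d(B,C) - d(A,C) = 15 + 13 - 6 = 28 - 6 = 22. This is ≥ 0, so the triangle inequality holds for these points.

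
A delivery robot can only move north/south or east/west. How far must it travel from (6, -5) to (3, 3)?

Σ|x_i - y_i| = |6 - 3| + |-5 - 3| = 3 + 8 = 11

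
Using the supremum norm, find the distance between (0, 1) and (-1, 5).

max(|x_i - y_i|) = max(|0 - (-1)|, |1 - 5|) = max(1, 4) = 4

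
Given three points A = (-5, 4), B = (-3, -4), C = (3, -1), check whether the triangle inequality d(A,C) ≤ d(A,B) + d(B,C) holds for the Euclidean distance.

d(A,B) = √(2² + 8²) = √68 ≈ 8.2462, d(B,C) = √(6² + 3²) = √45 ≈ 6.7082, d(A,C) = √(8² + 5²) = √89 ≈ 9.434.
d(A,C) ≈ 9.434 ≤ 8.2462 + 6.7082 = 14.9544. Triangle inequality is satisfied.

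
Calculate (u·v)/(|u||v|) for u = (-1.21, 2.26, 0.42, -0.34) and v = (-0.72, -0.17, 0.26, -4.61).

With u = (-1.21, 2.26, 0.42, -0.34), v = (-0.72, -0.17, 0.26, -4.61):
u·v = (-1.21)·(-0.72) + 2.26·(-0.17) + 0.42·0.26 + (-0.34)·(-4.61) = 0.8712 + (-0.3842) + 0.1092 + 1.5674 = 2.1636.
|u| = √((-1.21)² + 2.26² + 0.42² + (-0.34)²) = √(1.4641 + 5.1076 + 0.1764 + 0.1156) = √6.8637, |v| = √((-0.72)² + (-0.17)² + 0.26² + (-4.61)²) = √(0.5184 + 0.0289 + 0.0676 + 21.2521) = √21.867.
cos θ = (u·v)/(|u||v|) = 2.1636/(√6.8637·√21.867) ≈ 0.1766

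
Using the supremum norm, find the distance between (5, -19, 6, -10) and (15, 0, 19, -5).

max(|x_i - y_i|) = max(|5 - 15|, |-19 - 0|, |6 - 19|, |-10 - (-5)|) = max(10, 19, 13, 5) = 19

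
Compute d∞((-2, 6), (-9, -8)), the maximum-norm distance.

max(|x_i - y_i|) = max(|-2 - (-9)|, |6 - (-8)|) = max(7, 14) = 14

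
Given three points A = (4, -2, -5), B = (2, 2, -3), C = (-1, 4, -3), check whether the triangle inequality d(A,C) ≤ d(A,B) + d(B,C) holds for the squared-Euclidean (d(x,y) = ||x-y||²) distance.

d(A,B) = 2² + 4² + 2² = 24, d(B,C) = 3² + 2² + 0² = 13, d(A,C) = 5² + 6² + 2² = 65.
d(A,C) = 65 > 24 + 13 = 37. Triangle inequality is VIOLATED. (Squared-Euclidean is not a metric — this is a counterexample.)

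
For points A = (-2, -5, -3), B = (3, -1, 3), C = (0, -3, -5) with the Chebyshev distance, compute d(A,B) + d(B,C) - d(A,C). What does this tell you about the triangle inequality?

d(A,B) = max(5, 4, 6) = 6, d(B,C) = max(3, 2, 8) = 8, d(A,C) = max(2, 2, 2) = 2.
d(A,B) + d(B,C) - d(A,C) = 6 + 8 - 2 = 14 - 2 = 12. This is ≥ 0, so the triangle inequality holds for these points.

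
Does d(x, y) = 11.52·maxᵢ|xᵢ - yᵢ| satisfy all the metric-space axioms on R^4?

Yes. The L∞ (Chebyshev) norm induces a metric on R^4, and multiplying a metric by a positive constant 11.52 > 0 preserves all four axioms: non-negativity (11.52·||x-y|| ≥ 0), identity (11.52·||x-y|| = 0 ⟺ ||x-y|| = 0 ⟺ x = y), symmetry (||x-y|| = ||y-x||), and the triangle inequality (11.52·||x-z|| ≤ 11.52·||x-y|| + 11.52·||y-z||). So d is a metric.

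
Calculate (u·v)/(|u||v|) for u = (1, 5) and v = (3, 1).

With u = (1, 5), v = (3, 1):
u·v = 1·3 + 5·1 = 3 + 5 = 8.
|u| = √(1² + 5²) = √26, |v| = √(3² + 1²) = √10, so |u||v| = √(26·10) = √260.
cos θ = (u·v)/(|u||v|) = 8/√260 ≈ 0.4961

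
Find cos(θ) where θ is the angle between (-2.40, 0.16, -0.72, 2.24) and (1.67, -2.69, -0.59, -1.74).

With u = (-2.40, 0.16, -0.72, 2.24), v = (1.67, -2.69, -0.59, -1.74):
u·v = (-2.4)·1.67 + 0.16·(-2.69) + (-0.72)·(-0.59) + 2.24·(-1.74) = (-4.008) + (-0.4304) + 0.4248 + (-3.8976) = -7.9112.
|u| = √((-2.4)² + 0.16² + (-0.72)² + 2.24²) = √(5.76 + 0.0256 + 0.5184 + 5.0176) = √11.3216, |v| = √(1.67² + (-2.69)² + (-0.59)² + (-1.74)²) = √(2.7889 + 7.2361 + 0.3481 + 3.0276) = √13.4007.
cos θ = (u·v)/(|u||v|) = -7.9112/(√11.3216·√13.4007) ≈ -0.6423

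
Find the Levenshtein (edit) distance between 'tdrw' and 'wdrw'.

Let D[i][j] be the edit distance between the first i characters of 'tdrw' and the first j characters of 'wdrw', with D[i][0] = i, D[0][j] = j, and D[i][j] = D[i-1][j-1] if the characters match, else 1 + min(D[i-1][j], D[i][j-1], D[i-1][j-1]). Filling the table (rows: prefixes of 'tdrw', columns: prefixes of 'wdrw'):
     ε  w  d  r  w
  ε  0  1  2  3  4
  t  1  1  2  3  4
  d  2  2  1  2  3
  r  3  3  2  1  2
  w  4  3  3  2  1
The bottom-right entry gives D[4][4] = 1, so no sequence of fewer than 1 edit works. Backtracking through the table gives one optimal edit sequence (1 edit):
  tdrw → wdrw (sub t→w @1)
Edit distance = 1.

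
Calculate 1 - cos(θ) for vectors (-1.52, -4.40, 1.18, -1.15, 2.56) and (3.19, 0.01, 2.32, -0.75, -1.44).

With u = (-1.52, -4.40, 1.18, -1.15, 2.56), v = (3.19, 0.01, 2.32, -0.75, -1.44):
u·v = (-1.52)·3.19 + (-4.4)·0.01 + 1.18·2.32 + (-1.15)·(-0.75) + 2.56·(-1.44) = (-4.8488) + (-0.044) + 2.7376 + 0.8625 + (-3.6864) = -4.9791.
|u| = √((-1.52)² + (-4.4)² + 1.18² + (-1.15)² + 2.56²) = √(2.3104 + 19.36 + 1.3924 + 1.3225 + 6.5536) = √30.9389, |v| = √(3.19² + 0.01² + 2.32² + (-0.75)² + (-1.44)²) = √(10.1761 + 0.0001 + 5.3824 + 0.5625 + 2.0736) = √18.1947.
cos θ = (u·v)/(|u||v|) = -4.9791/(√30.9389·√18.1947) ≈ -0.2099
Cosine distance = 1 - cos θ ≈ 1 - (-0.2099) = 1.2099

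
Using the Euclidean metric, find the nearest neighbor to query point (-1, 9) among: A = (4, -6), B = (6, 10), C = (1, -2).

Distances: d(A) ≈ 15.8114, d(B) ≈ 7.0711, d(C) ≈ 11.1803. Nearest: B = (6, 10) with distance 7.0711.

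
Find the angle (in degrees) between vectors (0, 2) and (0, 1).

With u = (0, 2), v = (0, 1):
u·v = 0·0 + 2·1 = 0 + 2 = 2.
|u| = √(0² + 2²) = √4, |v| = √(0² + 1²) = √1, so |u||v| = √(4·1) = √4 = 2.
cos θ = (u·v)/(|u||v|) = 2/2 = 1 (the vectors are parallel, pointing the same way)
θ = arccos(1) = 0°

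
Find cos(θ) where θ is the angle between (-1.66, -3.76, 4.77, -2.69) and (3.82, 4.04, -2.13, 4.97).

With u = (-1.66, -3.76, 4.77, -2.69), v = (3.82, 4.04, -2.13, 4.97):
u·v = (-1.66)·3.82 + (-3.76)·4.04 + 4.77·(-2.13) + (-2.69)·4.97 = (-6.3412) + (-15.1904) + (-10.1601) + (-13.3693) = -45.061.
|u| = √((-1.66)² + (-3.76)² + 4.77² + (-2.69)²) = √(2.7556 + 14.1376 + 22.7529 + 7.2361) = √46.8822, |v| = √(3.82² + 4.04² + (-2.13)² + 4.97²) = √(14.5924 + 16.3216 + 4.5369 + 24.7009) = √60.1518.
cos θ = (u·v)/(|u||v|) = -45.061/(√46.8822·√60.1518) ≈ -0.8485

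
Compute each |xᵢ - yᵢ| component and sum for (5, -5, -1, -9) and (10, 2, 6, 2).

Σ|x_i - y_i| = |5 - 10| + |-5 - 2| + |-1 - 6| + |-9 - 2| = 5 + 7 + 7 + 11 = 30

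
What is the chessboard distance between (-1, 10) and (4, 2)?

max(|x_i - y_i|) = max(|-1 - 4|, |10 - 2|) = max(5, 8) = 8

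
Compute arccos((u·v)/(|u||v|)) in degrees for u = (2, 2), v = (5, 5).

With u = (2, 2), v = (5, 5):
u·v = 2·5 + 2·5 = 10 + 10 = 20.
|u| = √(2² + 2²) = √8, |v| = √(5² + 5²) = √50, so |u||v| = √(8·50) = √400 = 20.
cos θ = (u·v)/(|u||v|) = 20/20 = 1 (the vectors are parallel, pointing the same way)
θ = arccos(1) = 0°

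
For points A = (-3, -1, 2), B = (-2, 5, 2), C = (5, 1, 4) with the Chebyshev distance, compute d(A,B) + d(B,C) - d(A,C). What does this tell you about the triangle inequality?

d(A,B) = max(1, 6, 0) = 6, d(B,C) = max(7, 4, 2) = 7, d(A,C) = max(8, 2, 2) = 8.
d(A,B) + d(B,C) - d(A,C) = 6 + 7 - 8 = 13 - 8 = 5. This is ≥ 0, so the triangle inequality holds for these points.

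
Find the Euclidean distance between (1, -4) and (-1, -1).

√(Σ(x_i - y_i)²) = √((1 - (-1))² + (-4 - (-1))²)
= √(2² + (-3)²) = √(4 + 9) = √13 ≈ 3.6056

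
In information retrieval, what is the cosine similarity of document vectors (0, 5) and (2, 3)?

With u = (0, 5), v = (2, 3):
u·v = 0·2 + 5·3 = 0 + 15 = 15.
|u| = √(0² + 5²) = √25, |v| = √(2² + 3²) = √13, so |u||v| = √(25·13) = √325.
cos θ = (u·v)/(|u||v|) = 15/√325 ≈ 0.8321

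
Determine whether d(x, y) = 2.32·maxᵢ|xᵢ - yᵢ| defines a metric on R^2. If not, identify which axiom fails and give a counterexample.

Yes. The L∞ (Chebyshev) norm induces a metric on R^2, and multiplying a metric by a positive constant 2.32 > 0 preserves all four axioms: non-negativity (2.32·||x-y|| ≥ 0), identity (2.32·||x-y|| = 0 ⟺ ||x-y|| = 0 ⟺ x = y), symmetry (||x-y|| = ||y-x||), and the triangle inequality (2.32·||x-z|| ≤ 2.32·||x-y|| + 2.32·||y-z||). So d is a metric.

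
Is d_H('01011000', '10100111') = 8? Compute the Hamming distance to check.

Differing positions: 1, 2, 3, 4, 5, 6, 7, 8. Hamming distance = 8, so the claim is true.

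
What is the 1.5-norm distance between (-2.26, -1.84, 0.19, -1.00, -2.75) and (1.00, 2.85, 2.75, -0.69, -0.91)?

(Σ|x_i - y_i|^1.5)^(1/1.5) = (|-2.26 - 1|^1.5 + |-1.84 - 2.85|^1.5 + |0.19 - 2.75|^1.5 + |-1 - (-0.69)|^1.5 + |-2.75 - (-0.91)|^1.5)^(1/1.5)
= (3.26^1.5 + 4.69^1.5 + 2.56^1.5 + 0.31^1.5 + 1.84^1.5)^(1/1.5) ≈ (5.8861 + 10.1569 + 4.096 + 0.1726 + 2.4959)^(1/1.5) = (22.8075)^(1/1.5) ≈ 8.0424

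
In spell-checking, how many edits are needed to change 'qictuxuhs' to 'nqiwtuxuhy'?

Let D[i][j] be the edit distance between the first i characters of 'qictuxuhs' and the first j characters of 'nqiwtuxuhy', with D[i][0] = i, D[0][j] = j, and D[i][j] = D[i-1][j-1] if the characters match, else 1 + min(D[i-1][j], D[i][j-1], D[i-1][j-1]). Filling the table (rows: prefixes of 'qictuxuhs', columns: prefixes of 'nqiwtuxuhy'):
     ε  n  q  i  w  t  u  x  u  h  y
  ε  0  1  2  3  4  5  6  7  8  9 10
  q  1  1  1  2  3  4  5  6  7  8  9
  i  2  2  2  1  2  3  4  5  6  7  8
  c  3  3  3  2  2  3  4  5  6  7  8
  t  4  4  4  3  3  2  3  4  5  6  7
  u  5  5  5  4  4  3  2  3  4  5  6
  x  6  6  6  5  5  4  3  2  3  4  5
  u  7  7  7  6  6  5  4  3  2  3  4
  h  8  8  8  7  7  6  5  4  3  2  3
  s  9  9  9  8  8  7  6  5  4  3  3
The bottom-right entry gives D[9][10] = 3, so no sequence of fewer than 3 edits works. Backtracking through the table gives one optimal edit sequence (3 edits):
  qictuxuhs → nqictuxuhs (ins n @1)
  nqictuxuhs → nqiwtuxuhs (sub c→w @4)
  nqiwtuxuhs → nqiwtuxuhy (sub s→y @10)
Edit distance = 3.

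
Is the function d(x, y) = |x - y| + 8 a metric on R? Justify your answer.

No. d fails identity of indiscernibles (specifically d(x,x) = 0): d(2, 2) = |2 - 2| + 8 = 0 + 8 = 8 ≠ 0.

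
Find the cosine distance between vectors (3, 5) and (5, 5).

With u = (3, 5), v = (5, 5):
u·v = 3·5 + 5·5 = 15 + 25 = 40.
|u| = √(3² + 5²) = √34, |v| = √(5² + 5²) = √50, so |u||v| = √(34·50) = √1700.
cos θ = (u·v)/(|u||v|) = 40/√1700 ≈ 0.9701
Cosine distance = 1 - cos θ ≈ 1 - 0.9701 = 0.0299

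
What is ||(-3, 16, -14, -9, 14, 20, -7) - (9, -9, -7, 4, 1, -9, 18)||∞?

max(|x_i - y_i|) = max(|-3 - 9|, |16 - (-9)|, |-14 - (-7)|, |-9 - 4|, |14 - 1|, |20 - (-9)|, |-7 - 18|) = max(12, 25, 7, 13, 13, 29, 25) = 29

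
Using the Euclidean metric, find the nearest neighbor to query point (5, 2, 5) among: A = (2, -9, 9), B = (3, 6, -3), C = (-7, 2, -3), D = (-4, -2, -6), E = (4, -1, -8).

Distances: d(A) ≈ 12.083, d(B) ≈ 9.1652, d(C) ≈ 14.4222, d(D) ≈ 14.7648, d(E) ≈ 13.3791. Nearest: B = (3, 6, -3) with distance 9.1652.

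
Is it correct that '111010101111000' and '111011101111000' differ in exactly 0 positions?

Differing positions: 6. Hamming distance = 1, so the claim that d_H = 0 is false.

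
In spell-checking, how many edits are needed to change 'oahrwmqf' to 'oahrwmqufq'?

Let D[i][j] be the edit distance between the first i characters of 'oahrwmqf' and the first j characters of 'oahrwmqufq', with D[i][0] = i, D[0][j] = j, and D[i][j] = D[i-1][j-1] if the characters match, else 1 + min(D[i-1][j], D[i][j-1], D[i-1][j-1]). Filling the table (rows: prefixes of 'oahrwmqf', columns: prefixes of 'oahrwmqufq'):
     ε  o  a  h  r  w  m  q  u  f  q
  ε  0  1  2  3  4  5  6  7  8  9 10
  o  1  0  1  2  3  4  5  6  7  8  9
  a  2  1  0  1  2  3  4  5  6  7  8
  h  3  2  1  0  1  2  3  4  5  6  7
  r  4  3  2  1  0  1  2  3  4  5  6
  w  5  4  3  2  1  0  1  2  3  4  5
  m  6  5  4  3  2  1  0  1  2  3  4
  q  7  6  5  4  3  2  1  0  1  2  3
  f  8  7  6  5  4  3  2  1  1  1  2
The bottom-right entry gives D[8][10] = 2, so no sequence of fewer than 2 edits works. Backtracking through the table gives one optimal edit sequence (2 edits):
  oahrwmqf → oahrwmquf (ins u @8)
  oahrwmquf → oahrwmqufq (ins q @10)
Edit distance = 2.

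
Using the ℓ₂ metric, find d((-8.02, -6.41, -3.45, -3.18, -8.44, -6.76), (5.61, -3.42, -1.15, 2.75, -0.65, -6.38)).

√(Σ(x_i - y_i)²) = √((-8.02 - 5.61)² + (-6.41 - (-3.42))² + (-3.45 - (-1.15))² + (-3.18 - 2.75)² + (-8.44 - (-0.65))² + (-6.76 - (-6.38))²)
= √((-13.63)² + (-2.99)² + (-2.3)² + (-5.93)² + (-7.79)² + (-0.38)²) = √(185.7769 + 8.9401 + 5.29 + 35.1649 + 60.6841 + 0.1444) = √296.0004 ≈ 17.2047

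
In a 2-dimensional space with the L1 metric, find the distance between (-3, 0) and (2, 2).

Σ|x_i - y_i| = |-3 - 2| + |0 - 2| = 5 + 2 = 7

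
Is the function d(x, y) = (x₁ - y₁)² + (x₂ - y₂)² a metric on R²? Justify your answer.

No. The squared Euclidean distance fails the triangle inequality. Counterexample: x = (0, 0), y = (2, 2), z = (4, 4). d(x,z) = 4² + 4² = 32, but d(x,y) + d(y,z) = (2² + 2²) + (2² + 2²) = 8 + 8 = 16. Since 32 > 16, the triangle inequality is violated. (Note: √d, the ordinary Euclidean distance, IS a metric.)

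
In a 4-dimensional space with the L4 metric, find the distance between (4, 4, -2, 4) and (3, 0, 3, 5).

(Σ|x_i - y_i|^4)^(1/4) = (|4 - 3|^4 + |4 - 0|^4 + |-2 - 3|^4 + |4 - 5|^4)^(1/4)
= (1^4 + 4^4 + 5^4 + 1^4)^(1/4) = (1 + 256 + 625 + 1)^(1/4) = (883)^(1/4) ≈ 5.4512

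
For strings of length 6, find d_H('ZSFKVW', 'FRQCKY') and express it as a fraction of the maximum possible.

Differing positions: 1, 2, 3, 4, 5, 6. Hamming distance = 6. The maximum possible Hamming distance for length-6 strings is 6, so d_H/6 = 6/6 = 1.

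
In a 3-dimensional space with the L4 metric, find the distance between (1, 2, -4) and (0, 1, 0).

(Σ|x_i - y_i|^4)^(1/4) = (|1 - 0|^4 + |2 - 1|^4 + |-4 - 0|^4)^(1/4)
= (1^4 + 1^4 + 4^4)^(1/4) = (1 + 1 + 256)^(1/4) = (258)^(1/4) ≈ 4.0078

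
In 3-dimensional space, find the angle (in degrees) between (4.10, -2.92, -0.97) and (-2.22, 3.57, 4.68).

With u = (4.10, -2.92, -0.97), v = (-2.22, 3.57, 4.68):
u·v = 4.1·(-2.22) + (-2.92)·3.57 + (-0.97)·4.68 = (-9.102) + (-10.4244) + (-4.5396) = -24.066.
|u| = √(4.1² + (-2.92)² + (-0.97)²) = √(16.81 + 8.5264 + 0.9409) = √26.2773, |v| = √((-2.22)² + 3.57² + 4.68²) = √(4.9284 + 12.7449 + 21.9024) = √39.5757.
cos θ = (u·v)/(|u||v|) = -24.066/(√26.2773·√39.5757) ≈ -0.746276
θ = arccos(-0.746276) ≈ 138.27°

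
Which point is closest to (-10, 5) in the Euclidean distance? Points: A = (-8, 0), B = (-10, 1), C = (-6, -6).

Distances: d(A) ≈ 5.3852, d(B) = 4, d(C) ≈ 11.7047. Nearest: B = (-10, 1) with distance 4.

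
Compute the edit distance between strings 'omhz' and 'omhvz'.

Let D[i][j] be the edit distance between the first i characters of 'omhz' and the first j characters of 'omhvz', with D[i][0] = i, D[0][j] = j, and D[i][j] = D[i-1][j-1] if the characters match, else 1 + min(D[i-1][j], D[i][j-1], D[i-1][j-1]). Filling the table (rows: prefixes of 'omhz', columns: prefixes of 'omhvz'):
     ε  o  m  h  v  z
  ε  0  1  2  3  4  5
  o  1  0  1  2  3  4
  m  2  1  0  1  2  3
  h  3  2  1  0  1  2
  z  4  3  2  1  1  1
The bottom-right entry gives D[4][5] = 1, so no sequence of fewer than 1 edit works. Backtracking through the table gives one optimal edit sequence (1 edit):
  omhz → omhvz (ins v @4)
Edit distance = 1.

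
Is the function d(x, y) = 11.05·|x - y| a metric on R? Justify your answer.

Yes. Since |x - y| is a metric on R and 11.05 > 0, the positive scalar multiple 11.05·|x - y| is also a metric: scaling by a positive constant preserves non-negativity, identity (d=0 ⟺ |x-y|=0 ⟺ x=y), symmetry, and the triangle inequality.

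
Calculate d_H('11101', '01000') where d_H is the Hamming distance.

Differing positions: 1, 3, 5. Hamming distance = 3.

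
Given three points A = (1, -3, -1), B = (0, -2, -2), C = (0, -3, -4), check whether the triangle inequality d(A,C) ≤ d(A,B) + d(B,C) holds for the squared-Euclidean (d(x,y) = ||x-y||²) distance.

d(A,B) = 1² + 1² + 1² = 3, d(B,C) = 0² + 1² + 2² = 5, d(A,C) = 1² + 0² + 3² = 10.
d(A,C) = 10 > 3 + 5 = 8. Triangle inequality is VIOLATED. (Squared-Euclidean is not a metric — this is a counterexample.)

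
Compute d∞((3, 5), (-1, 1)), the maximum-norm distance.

max(|x_i - y_i|) = max(|3 - (-1)|, |5 - 1|) = max(4, 4) = 4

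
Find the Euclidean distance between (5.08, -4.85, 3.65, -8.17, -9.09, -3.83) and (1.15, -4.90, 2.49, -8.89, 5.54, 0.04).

√(Σ(x_i - y_i)²) = √((5.08 - 1.15)² + (-4.85 - (-4.9))² + (3.65 - 2.49)² + (-8.17 - (-8.89))² + (-9.09 - 5.54)² + (-3.83 - 0.04)²)
= √(3.93² + 0.05² + 1.16² + 0.72² + (-14.63)² + (-3.87)²) = √(15.4449 + 0.0025 + 1.3456 + 0.5184 + 214.0369 + 14.9769) = √246.3252 ≈ 15.6948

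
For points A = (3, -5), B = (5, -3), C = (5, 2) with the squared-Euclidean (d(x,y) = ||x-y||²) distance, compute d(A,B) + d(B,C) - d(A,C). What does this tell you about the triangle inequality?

d(A,B) = 2² + 2² = 8, d(B,C) = 0² + 5² = 25, d(A,C) = 2² + 7² = 53.
d(A,B) + d(B,C) - d(A,C) = 8 + 25 - 53 = 33 - 53 = -20. This is < 0, so the triangle inequality FAILS for these points (squared-Euclidean is not a metric).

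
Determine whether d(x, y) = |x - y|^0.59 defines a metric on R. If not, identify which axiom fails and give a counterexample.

Yes. With 0 < p = 0.59 ≤ 1, d(x,y) = |x-y|^0.59 is a metric on R. Non-negativity and symmetry are immediate; |x-y|^0.59 = 0 ⟺ |x-y| = 0 ⟺ x = y. For the triangle inequality, the function t ↦ t^0.59 is subadditive on [0,∞) when p ≤ 1, so |x-z|^0.59 ≤ (|x-y| + |y-z|)^0.59 ≤ |x-y|^0.59 + |y-z|^0.59.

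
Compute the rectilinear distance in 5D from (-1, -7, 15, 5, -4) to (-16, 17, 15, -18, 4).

Σ|x_i - y_i| = |-1 - (-16)| + |-7 - 17| + |15 - 15| + |5 - (-18)| + |-4 - 4| = 15 + 24 + 0 + 23 + 8 = 70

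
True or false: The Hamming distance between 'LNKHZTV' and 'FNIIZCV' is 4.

Differing positions: 1, 3, 4, 6. Hamming distance = 4, so the claim is true.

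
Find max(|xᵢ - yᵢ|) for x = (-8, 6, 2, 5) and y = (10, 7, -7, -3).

max(|x_i - y_i|) = max(|-8 - 10|, |6 - 7|, |2 - (-7)|, |5 - (-3)|) = max(18, 1, 9, 8) = 18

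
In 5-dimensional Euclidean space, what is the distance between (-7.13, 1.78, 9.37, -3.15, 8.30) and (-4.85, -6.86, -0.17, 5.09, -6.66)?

√(Σ(x_i - y_i)²) = √((-7.13 - (-4.85))² + (1.78 - (-6.86))² + (9.37 - (-0.17))² + (-3.15 - 5.09)² + (8.3 - (-6.66))²)
= √((-2.28)² + 8.64² + 9.54² + (-8.24)² + 14.96²) = √(5.1984 + 74.6496 + 91.0116 + 67.8976 + 223.8016) = √462.5588 ≈ 21.5072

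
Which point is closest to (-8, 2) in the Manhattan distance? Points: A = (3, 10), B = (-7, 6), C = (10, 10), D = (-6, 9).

Distances: d(A) = 19, d(B) = 5, d(C) = 26, d(D) = 9. Nearest: B = (-7, 6) with distance 5.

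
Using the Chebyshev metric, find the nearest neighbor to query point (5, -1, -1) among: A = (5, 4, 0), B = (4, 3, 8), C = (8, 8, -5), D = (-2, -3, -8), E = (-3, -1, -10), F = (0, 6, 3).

Distances: d(A) = 5, d(B) = 9, d(C) = 9, d(D) = 7, d(E) = 9, d(F) = 7. Nearest: A = (5, 4, 0) with distance 5.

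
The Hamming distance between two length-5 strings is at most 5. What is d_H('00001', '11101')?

Differing positions: 1, 2, 3. Hamming distance = 3. The maximum possible Hamming distance for length-5 strings is 5, so d_H/5 = 3/5 = 0.6.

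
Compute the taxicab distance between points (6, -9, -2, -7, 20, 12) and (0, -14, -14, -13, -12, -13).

Σ|x_i - y_i| = |6 - 0| + |-9 - (-14)| + |-2 - (-14)| + |-7 - (-13)| + |20 - (-12)| + |12 - (-13)| = 6 + 5 + 12 + 6 + 32 + 25 = 86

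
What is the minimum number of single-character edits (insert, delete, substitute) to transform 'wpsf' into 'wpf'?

Let D[i][j] be the edit distance between the first i characters of 'wpsf' and the first j characters of 'wpf', with D[i][0] = i, D[0][j] = j, and D[i][j] = D[i-1][j-1] if the characters match, else 1 + min(D[i-1][j], D[i][j-1], D[i-1][j-1]). Filling the table (rows: prefixes of 'wpsf', columns: prefixes of 'wpf'):
     ε  w  p  f
  ε  0  1  2  3
  w  1  0  1  2
  p  2  1  0  1
  s  3  2  1  1
  f  4  3  2  1
The bottom-right entry gives D[4][3] = 1, so no sequence of fewer than 1 edit works. Backtracking through the table gives one optimal edit sequence (1 edit):
  wpsf → wpf (del s @3)
Edit distance = 1.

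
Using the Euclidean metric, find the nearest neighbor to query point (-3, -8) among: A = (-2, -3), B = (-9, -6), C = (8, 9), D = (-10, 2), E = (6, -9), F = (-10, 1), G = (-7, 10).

Distances: d(A) ≈ 5.099, d(B) ≈ 6.3246, d(C) ≈ 20.2485, d(D) ≈ 12.2066, d(E) ≈ 9.0554, d(F) ≈ 11.4018, d(G) ≈ 18.4391. Nearest: A = (-2, -3) with distance 5.099.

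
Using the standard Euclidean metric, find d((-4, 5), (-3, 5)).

√(Σ(x_i - y_i)²) = √((-4 - (-3))² + (5 - 5)²)
= √((-1)² + 0²) = √(1 + 0) = √1 = 1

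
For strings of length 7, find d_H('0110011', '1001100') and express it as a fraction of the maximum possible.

Differing positions: 1, 2, 3, 4, 5, 6, 7. Hamming distance = 7. The maximum possible Hamming distance for length-7 strings is 7, so d_H/7 = 7/7 = 1.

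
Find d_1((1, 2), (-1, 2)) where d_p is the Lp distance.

Σ|x_i - y_i| = |1 - (-1)| + |2 - 2| = 2 + 0 = 2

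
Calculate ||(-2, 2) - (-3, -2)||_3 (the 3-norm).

(Σ|x_i - y_i|^3)^(1/3) = (|-2 - (-3)|^3 + |2 - (-2)|^3)^(1/3)
= (1^3 + 4^3)^(1/3) = (1 + 64)^(1/3) = (65)^(1/3) ≈ 4.0207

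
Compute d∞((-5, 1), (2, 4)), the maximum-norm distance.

max(|x_i - y_i|) = max(|-5 - 2|, |1 - 4|) = max(7, 3) = 7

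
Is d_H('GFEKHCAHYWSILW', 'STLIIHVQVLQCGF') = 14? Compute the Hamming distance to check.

Differing positions: 1, 2, 3, 4, 5, 6, 7, 8, 9, 10, 11, 12, 13, 14. Hamming distance = 14, so the claim is true.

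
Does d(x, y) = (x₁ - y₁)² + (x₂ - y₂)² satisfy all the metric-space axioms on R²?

No. The squared Euclidean distance fails the triangle inequality. Counterexample: x = (0, 0), y = (3, 3), z = (6, 6). d(x,z) = 6² + 6² = 72, but d(x,y) + d(y,z) = (3² + 3²) + (3² + 3²) = 18 + 18 = 36. Since 72 > 36, the triangle inequality is violated. (Note: √d, the ordinary Euclidean distance, IS a metric.)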